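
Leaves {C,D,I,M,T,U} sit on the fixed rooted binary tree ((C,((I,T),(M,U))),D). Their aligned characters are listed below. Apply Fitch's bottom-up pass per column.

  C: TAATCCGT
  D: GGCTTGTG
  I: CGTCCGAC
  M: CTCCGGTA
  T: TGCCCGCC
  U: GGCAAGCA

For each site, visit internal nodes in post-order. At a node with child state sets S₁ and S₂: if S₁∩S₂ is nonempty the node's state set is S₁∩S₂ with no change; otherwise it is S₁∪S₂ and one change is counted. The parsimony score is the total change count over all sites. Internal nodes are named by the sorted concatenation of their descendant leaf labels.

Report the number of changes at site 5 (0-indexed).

[col 0] IT: children I:{C}, T:{T} ∪→ {C,T}; cost 1
[col 0] MU: children M:{C}, U:{G} ∪→ {C,G}; cost 1
[col 0] IMTU: children IT:{C,T}, MU:{C,G} ∩→ {C}; cost 0
[col 0] CIMTU: children C:{T}, IMTU:{C} ∪→ {C,T}; cost 1
[col 0] CDIMTU: children CIMTU:{C,T}, D:{G} ∪→ {C,G,T}; cost 1
[col 1] IT: children I:{G}, T:{G} ∩→ {G}; cost 0
[col 1] MU: children M:{T}, U:{G} ∪→ {G,T}; cost 1
[col 1] IMTU: children IT:{G}, MU:{G,T} ∩→ {G}; cost 0
[col 1] CIMTU: children C:{A}, IMTU:{G} ∪→ {A,G}; cost 1
[col 1] CDIMTU: children CIMTU:{A,G}, D:{G} ∩→ {G}; cost 0
[col 2] IT: children I:{T}, T:{C} ∪→ {C,T}; cost 1
[col 2] MU: children M:{C}, U:{C} ∩→ {C}; cost 0
[col 2] IMTU: children IT:{C,T}, MU:{C} ∩→ {C}; cost 0
[col 2] CIMTU: children C:{A}, IMTU:{C} ∪→ {A,C}; cost 1
[col 2] CDIMTU: children CIMTU:{A,C}, D:{C} ∩→ {C}; cost 0
[col 3] IT: children I:{C}, T:{C} ∩→ {C}; cost 0
[col 3] MU: children M:{C}, U:{A} ∪→ {A,C}; cost 1
[col 3] IMTU: children IT:{C}, MU:{A,C} ∩→ {C}; cost 0
[col 3] CIMTU: children C:{T}, IMTU:{C} ∪→ {C,T}; cost 1
[col 3] CDIMTU: children CIMTU:{C,T}, D:{T} ∩→ {T}; cost 0
[col 4] IT: children I:{C}, T:{C} ∩→ {C}; cost 0
[col 4] MU: children M:{G}, U:{A} ∪→ {A,G}; cost 1
[col 4] IMTU: children IT:{C}, MU:{A,G} ∪→ {A,C,G}; cost 1
[col 4] CIMTU: children C:{C}, IMTU:{A,C,G} ∩→ {C}; cost 0
[col 4] CDIMTU: children CIMTU:{C}, D:{T} ∪→ {C,T}; cost 1
[col 5] IT: children I:{G}, T:{G} ∩→ {G}; cost 0
[col 5] MU: children M:{G}, U:{G} ∩→ {G}; cost 0
[col 5] IMTU: children IT:{G}, MU:{G} ∩→ {G}; cost 0
[col 5] CIMTU: children C:{C}, IMTU:{G} ∪→ {C,G}; cost 1
[col 5] CDIMTU: children CIMTU:{C,G}, D:{G} ∩→ {G}; cost 0
[col 6] IT: children I:{A}, T:{C} ∪→ {A,C}; cost 1
[col 6] MU: children M:{T}, U:{C} ∪→ {C,T}; cost 1
[col 6] IMTU: children IT:{A,C}, MU:{C,T} ∩→ {C}; cost 0
[col 6] CIMTU: children C:{G}, IMTU:{C} ∪→ {C,G}; cost 1
[col 6] CDIMTU: children CIMTU:{C,G}, D:{T} ∪→ {C,G,T}; cost 1
[col 7] IT: children I:{C}, T:{C} ∩→ {C}; cost 0
[col 7] MU: children M:{A}, U:{A} ∩→ {A}; cost 0
[col 7] IMTU: children IT:{C}, MU:{A} ∪→ {A,C}; cost 1
[col 7] CIMTU: children C:{T}, IMTU:{A,C} ∪→ {A,C,T}; cost 1
[col 7] CDIMTU: children CIMTU:{A,C,T}, D:{G} ∪→ {A,C,G,T}; cost 1
per-site changes: [4, 2, 2, 2, 3, 1, 4, 3]; total = 21

1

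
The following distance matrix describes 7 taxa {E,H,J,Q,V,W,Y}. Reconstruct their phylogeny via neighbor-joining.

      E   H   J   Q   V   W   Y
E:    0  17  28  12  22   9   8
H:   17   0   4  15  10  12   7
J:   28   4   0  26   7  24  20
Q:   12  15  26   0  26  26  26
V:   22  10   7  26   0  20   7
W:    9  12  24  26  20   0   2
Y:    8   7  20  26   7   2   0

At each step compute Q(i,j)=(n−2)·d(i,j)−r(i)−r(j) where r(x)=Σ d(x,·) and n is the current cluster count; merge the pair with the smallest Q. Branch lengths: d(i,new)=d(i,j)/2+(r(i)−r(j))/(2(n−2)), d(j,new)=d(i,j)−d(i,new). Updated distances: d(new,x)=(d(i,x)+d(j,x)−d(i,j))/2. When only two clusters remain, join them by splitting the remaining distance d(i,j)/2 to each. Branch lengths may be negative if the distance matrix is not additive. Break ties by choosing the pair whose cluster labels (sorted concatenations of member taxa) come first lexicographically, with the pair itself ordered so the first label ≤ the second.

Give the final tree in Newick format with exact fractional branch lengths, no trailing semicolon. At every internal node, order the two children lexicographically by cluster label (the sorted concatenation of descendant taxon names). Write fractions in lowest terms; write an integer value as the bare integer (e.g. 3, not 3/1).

((((E:5/2,Q:19/2):99/16,(H:-5/6,(J:21/4,V:7/4):13/3):81/16):65/16,W:45/16):-13/32,Y:-13/32)

step 1: merge (E,Q) at d=12, Q=-167; branch lengths E→5/2, Q→19/2; new cluster EQ
  updated: d(EQ,H)=10, d(EQ,J)=21, d(EQ,V)=18, d(EQ,W)=23/2, d(EQ,Y)=11
step 2: merge (J,V) at d=7, Q=-110; branch lengths J→21/4, V→7/4; new cluster JV
  updated: d(EQ,JV)=16, d(H,JV)=7/2, d(JV,W)=37/2, d(JV,Y)=10
step 3: merge (H,JV) at d=7/2, Q=-70; branch lengths H→-5/6, JV→13/3; new cluster HJV
  updated: d(EQ,HJV)=45/4, d(HJV,W)=27/2, d(HJV,Y)=27/4
step 4: merge (EQ,HJV) at d=45/4, Q=-171/4; branch lengths EQ→99/16, HJV→81/16; new cluster EHJQV
  updated: d(EHJQV,W)=55/8, d(EHJQV,Y)=13/4
step 5: merge (EHJQV,W) at d=55/8, Q=-97/8; branch lengths EHJQV→65/16, W→45/16; new cluster EHJQVW
  updated: d(EHJQVW,Y)=-13/16
step 6: merge (EHJQVW,Y) at d=-13/16; branch lengths EHJQVW→-13/32, Y→-13/32; new cluster EHJQVWY
final tree: ((((E:5/2,Q:19/2):99/16,(H:-5/6,(J:21/4,V:7/4):13/3):81/16):65/16,W:45/16):-13/32,Y:-13/32)
total length: 637/16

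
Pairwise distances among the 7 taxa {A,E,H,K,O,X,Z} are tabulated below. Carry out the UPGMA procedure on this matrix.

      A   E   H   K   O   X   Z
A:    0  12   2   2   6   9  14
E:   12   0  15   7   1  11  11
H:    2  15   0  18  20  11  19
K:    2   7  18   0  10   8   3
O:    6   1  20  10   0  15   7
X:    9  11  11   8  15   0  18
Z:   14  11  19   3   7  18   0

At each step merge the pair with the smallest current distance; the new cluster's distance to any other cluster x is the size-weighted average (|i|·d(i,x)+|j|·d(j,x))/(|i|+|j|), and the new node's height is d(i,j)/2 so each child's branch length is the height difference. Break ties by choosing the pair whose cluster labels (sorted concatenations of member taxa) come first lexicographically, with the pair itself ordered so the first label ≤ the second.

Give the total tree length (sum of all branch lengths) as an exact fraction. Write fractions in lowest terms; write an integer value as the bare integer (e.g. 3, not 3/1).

1. join E+O (d=1) ⇒ EO; edges |E|=1/2, |O|=1/2
  updated: d(A,EO)=9, d(EO,H)=35/2, d(EO,K)=17/2, d(EO,X)=13, d(EO,Z)=9
2. join A+H (d=2) ⇒ AH; edges |A|=1, |H|=1
  updated: d(AH,EO)=53/4, d(AH,K)=10, d(AH,X)=10, d(AH,Z)=33/2
3. join K+Z (d=3) ⇒ KZ; edges |K|=3/2, |Z|=3/2
  updated: d(AH,KZ)=53/4, d(EO,KZ)=35/4, d(KZ,X)=13
4. join EO+KZ (d=35/4) ⇒ EKOZ; edges |EO|=31/8, |KZ|=23/8
  updated: d(AH,EKOZ)=53/4, d(EKOZ,X)=13
5. join AH+X (d=10) ⇒ AHX; edges |AH|=4, |X|=5
  updated: d(AHX,EKOZ)=79/6
6. join AHX+EKOZ (d=79/6) ⇒ AEHKOXZ; edges |AHX|=19/12, |EKOZ|=53/24
final tree: (((A:1,H:1):4,X:5):19/12,((E:1/2,O:1/2):31/8,(K:3/2,Z:3/2):23/8):53/24)
total length: 613/24

613/24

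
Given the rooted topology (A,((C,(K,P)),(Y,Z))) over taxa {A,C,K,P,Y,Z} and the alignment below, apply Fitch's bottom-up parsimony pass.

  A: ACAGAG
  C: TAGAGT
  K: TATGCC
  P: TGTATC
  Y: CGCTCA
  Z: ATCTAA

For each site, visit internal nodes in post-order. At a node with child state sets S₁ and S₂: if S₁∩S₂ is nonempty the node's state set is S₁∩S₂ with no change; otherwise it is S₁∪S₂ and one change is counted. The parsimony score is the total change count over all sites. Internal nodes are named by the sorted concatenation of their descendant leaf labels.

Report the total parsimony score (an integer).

19

[col 0] KP: children K:{T}, P:{T} ∩→ {T}; cost 0
[col 0] CKP: children C:{T}, KP:{T} ∩→ {T}; cost 0
[col 0] YZ: children Y:{C}, Z:{A} ∪→ {A,C}; cost 1
[col 0] CKPYZ: children CKP:{T}, YZ:{A,C} ∪→ {A,C,T}; cost 1
[col 0] ACKPYZ: children A:{A}, CKPYZ:{A,C,T} ∩→ {A}; cost 0
[col 1] KP: children K:{A}, P:{G} ∪→ {A,G}; cost 1
[col 1] CKP: children C:{A}, KP:{A,G} ∩→ {A}; cost 0
[col 1] YZ: children Y:{G}, Z:{T} ∪→ {G,T}; cost 1
[col 1] CKPYZ: children CKP:{A}, YZ:{G,T} ∪→ {A,G,T}; cost 1
[col 1] ACKPYZ: children A:{C}, CKPYZ:{A,G,T} ∪→ {A,C,G,T}; cost 1
[col 2] KP: children K:{T}, P:{T} ∩→ {T}; cost 0
[col 2] CKP: children C:{G}, KP:{T} ∪→ {G,T}; cost 1
[col 2] YZ: children Y:{C}, Z:{C} ∩→ {C}; cost 0
[col 2] CKPYZ: children CKP:{G,T}, YZ:{C} ∪→ {C,G,T}; cost 1
[col 2] ACKPYZ: children A:{A}, CKPYZ:{C,G,T} ∪→ {A,C,G,T}; cost 1
[col 3] KP: children K:{G}, P:{A} ∪→ {A,G}; cost 1
[col 3] CKP: children C:{A}, KP:{A,G} ∩→ {A}; cost 0
[col 3] YZ: children Y:{T}, Z:{T} ∩→ {T}; cost 0
[col 3] CKPYZ: children CKP:{A}, YZ:{T} ∪→ {A,T}; cost 1
[col 3] ACKPYZ: children A:{G}, CKPYZ:{A,T} ∪→ {A,G,T}; cost 1
[col 4] KP: children K:{C}, P:{T} ∪→ {C,T}; cost 1
[col 4] CKP: children C:{G}, KP:{C,T} ∪→ {C,G,T}; cost 1
[col 4] YZ: children Y:{C}, Z:{A} ∪→ {A,C}; cost 1
[col 4] CKPYZ: children CKP:{C,G,T}, YZ:{A,C} ∩→ {C}; cost 0
[col 4] ACKPYZ: children A:{A}, CKPYZ:{C} ∪→ {A,C}; cost 1
[col 5] KP: children K:{C}, P:{C} ∩→ {C}; cost 0
[col 5] CKP: children C:{T}, KP:{C} ∪→ {C,T}; cost 1
[col 5] YZ: children Y:{A}, Z:{A} ∩→ {A}; cost 0
[col 5] CKPYZ: children CKP:{C,T}, YZ:{A} ∪→ {A,C,T}; cost 1
[col 5] ACKPYZ: children A:{G}, CKPYZ:{A,C,T} ∪→ {A,C,G,T}; cost 1
per-site changes: [2, 4, 3, 3, 4, 3]; total = 19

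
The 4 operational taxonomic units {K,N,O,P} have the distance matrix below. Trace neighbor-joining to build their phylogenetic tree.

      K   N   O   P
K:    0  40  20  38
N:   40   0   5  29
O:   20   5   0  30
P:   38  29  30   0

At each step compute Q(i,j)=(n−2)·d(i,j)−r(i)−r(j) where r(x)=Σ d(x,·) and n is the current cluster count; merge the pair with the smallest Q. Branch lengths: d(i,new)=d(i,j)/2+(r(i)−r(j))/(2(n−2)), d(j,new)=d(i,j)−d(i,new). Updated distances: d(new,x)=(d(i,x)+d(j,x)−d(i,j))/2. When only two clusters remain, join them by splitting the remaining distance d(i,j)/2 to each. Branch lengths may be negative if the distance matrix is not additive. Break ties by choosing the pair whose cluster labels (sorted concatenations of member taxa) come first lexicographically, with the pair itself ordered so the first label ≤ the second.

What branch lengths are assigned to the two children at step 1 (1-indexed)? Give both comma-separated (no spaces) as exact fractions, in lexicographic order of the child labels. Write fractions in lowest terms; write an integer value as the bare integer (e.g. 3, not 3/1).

77/4,75/4

step 1: merge (K,P) at d=38, Q=-119; branch lengths K→77/4, P→75/4; new cluster KP
  updated: d(KP,N)=31/2, d(KP,O)=6
step 2: merge (KP,N) at d=31/2, Q=-53/2; branch lengths KP→33/4, N→29/4; new cluster KNP
  updated: d(KNP,O)=-9/4
step 3: merge (KNP,O) at d=-9/4; branch lengths KNP→-9/8, O→-9/8; new cluster KNOP
final tree: (((K:77/4,P:75/4):33/4,N:29/4):-9/8,O:-9/8)
total length: 205/4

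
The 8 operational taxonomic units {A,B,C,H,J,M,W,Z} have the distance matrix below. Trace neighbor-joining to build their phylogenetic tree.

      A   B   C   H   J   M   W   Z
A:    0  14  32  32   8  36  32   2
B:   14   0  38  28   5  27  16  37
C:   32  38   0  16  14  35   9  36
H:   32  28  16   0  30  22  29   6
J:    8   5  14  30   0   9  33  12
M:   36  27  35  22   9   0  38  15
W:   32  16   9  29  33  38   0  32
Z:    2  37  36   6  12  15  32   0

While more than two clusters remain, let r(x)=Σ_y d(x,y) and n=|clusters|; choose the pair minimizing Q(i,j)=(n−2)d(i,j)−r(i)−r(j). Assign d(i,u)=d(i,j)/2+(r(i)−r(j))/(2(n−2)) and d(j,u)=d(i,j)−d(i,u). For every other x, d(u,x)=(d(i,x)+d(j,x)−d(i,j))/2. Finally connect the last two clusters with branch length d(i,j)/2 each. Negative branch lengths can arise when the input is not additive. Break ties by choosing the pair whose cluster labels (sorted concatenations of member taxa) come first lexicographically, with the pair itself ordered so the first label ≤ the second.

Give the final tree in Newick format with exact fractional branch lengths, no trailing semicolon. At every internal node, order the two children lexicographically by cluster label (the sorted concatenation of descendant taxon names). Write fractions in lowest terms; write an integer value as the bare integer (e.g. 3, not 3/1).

((((A:14/5,Z:-4/5):279/32,((C:15/4,W:21/4):75/8,H:69/8):161/32):93/32,(B:197/24,J:-77/24):129/32):367/64,M:367/64)

step 1: merge (C,W) at d=9, Q=-315; branch lengths C→15/4, W→21/4; new cluster CW
  updated: d(A,CW)=55/2, d(B,CW)=45/2, d(CW,H)=18, d(CW,J)=19, d(CW,M)=32, d(CW,Z)=59/2
step 2: merge (A,Z) at d=2, Q=-211; branch lengths A→14/5, Z→-4/5; new cluster AZ
  updated: d(AZ,B)=49/2, d(AZ,CW)=55/2, d(AZ,H)=18, d(AZ,J)=9, d(AZ,M)=49/2
step 3: merge (CW,H) at d=18, Q=-163; branch lengths CW→75/8, H→69/8; new cluster CHW
  updated: d(AZ,CHW)=55/4, d(B,CHW)=65/4, d(CHW,J)=31/2, d(CHW,M)=18
step 4: merge (B,J) at d=5, Q=-385/4; branch lengths B→197/24, J→-77/24; new cluster BJ
  updated: d(AZ,BJ)=57/4, d(BJ,CHW)=107/8, d(BJ,M)=31/2
step 5: merge (AZ,CHW) at d=55/4, Q=-561/8; branch lengths AZ→279/32, CHW→161/32; new cluster ACHWZ
  updated: d(ACHWZ,BJ)=111/16, d(ACHWZ,M)=115/8
step 6: merge (ACHWZ,BJ) at d=111/16, Q=-589/16; branch lengths ACHWZ→93/32, BJ→129/32; new cluster ABCHJWZ
  updated: d(ABCHJWZ,M)=367/32
step 7: merge (ABCHJWZ,M) at d=367/32; branch lengths ABCHJWZ→367/64, M→367/64; new cluster ABCHJMWZ
final tree: ((((A:14/5,Z:-4/5):279/32,((C:15/4,W:21/4):75/8,H:69/8):161/32):93/32,(B:197/24,J:-77/24):129/32):367/64,M:367/64)
total length: 2117/32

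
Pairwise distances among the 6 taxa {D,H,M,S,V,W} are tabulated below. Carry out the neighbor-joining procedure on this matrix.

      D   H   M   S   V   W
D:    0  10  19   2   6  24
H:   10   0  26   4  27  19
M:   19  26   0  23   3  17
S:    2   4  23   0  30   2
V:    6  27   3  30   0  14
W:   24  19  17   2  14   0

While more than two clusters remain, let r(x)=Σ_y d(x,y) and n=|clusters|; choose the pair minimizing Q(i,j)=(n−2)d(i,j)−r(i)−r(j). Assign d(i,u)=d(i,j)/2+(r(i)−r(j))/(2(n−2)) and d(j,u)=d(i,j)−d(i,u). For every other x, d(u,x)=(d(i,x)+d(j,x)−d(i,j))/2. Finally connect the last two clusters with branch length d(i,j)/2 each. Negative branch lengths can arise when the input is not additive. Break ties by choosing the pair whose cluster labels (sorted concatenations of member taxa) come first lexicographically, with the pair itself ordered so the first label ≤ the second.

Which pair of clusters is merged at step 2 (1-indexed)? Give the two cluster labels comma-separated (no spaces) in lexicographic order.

iteration 1: select M,V (d=3, Q=-156); attach at lengths (5/2, 1/2); label the merged cluster MV
  updated: d(D,MV)=11, d(H,MV)=25, d(MV,S)=25, d(MV,W)=14
iteration 2: select MV,W (d=14, Q=-92); attach at lengths (29/3, 13/3); label the merged cluster MVW
  updated: d(D,MVW)=21/2, d(H,MVW)=15, d(MVW,S)=13/2
iteration 3: select D,MVW (d=21/2, Q=-67/2); attach at lengths (23/8, 61/8); label the merged cluster DMVW
  updated: d(DMVW,H)=29/4, d(DMVW,S)=-1
iteration 4: select DMVW,H (d=29/4, Q=-41/4); attach at lengths (9/8, 49/8); label the merged cluster DHMVW
  updated: d(DHMVW,S)=-17/8
iteration 5: select DHMVW,S (d=-17/8); attach at lengths (-17/16, -17/16); label the merged cluster DHMSVW
final tree: (((D:23/8,((M:5/2,V:1/2):29/3,W:13/3):61/8):9/8,H:49/8):-17/16,S:-17/16)
total length: 261/8

MV,W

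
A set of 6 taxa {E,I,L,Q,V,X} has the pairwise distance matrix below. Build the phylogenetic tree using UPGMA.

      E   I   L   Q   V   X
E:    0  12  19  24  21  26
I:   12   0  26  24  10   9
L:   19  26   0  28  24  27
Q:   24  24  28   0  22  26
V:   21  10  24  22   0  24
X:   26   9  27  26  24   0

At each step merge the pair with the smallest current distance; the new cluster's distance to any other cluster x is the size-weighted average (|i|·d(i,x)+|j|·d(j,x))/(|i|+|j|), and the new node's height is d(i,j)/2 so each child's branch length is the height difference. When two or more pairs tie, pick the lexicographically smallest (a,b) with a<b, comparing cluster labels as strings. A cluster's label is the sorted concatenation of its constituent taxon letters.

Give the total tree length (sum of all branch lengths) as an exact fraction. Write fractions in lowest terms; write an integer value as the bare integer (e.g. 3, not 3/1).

step 1: merge (I,X) at d=9; branch lengths I→9/2, X→9/2; new cluster IX
  updated: d(E,IX)=19, d(IX,L)=53/2, d(IX,Q)=25, d(IX,V)=17
step 2: merge (IX,V) at d=17; branch lengths IX→4, V→17/2; new cluster IVX
  updated: d(E,IVX)=59/3, d(IVX,L)=77/3, d(IVX,Q)=24
step 3: merge (E,L) at d=19; branch lengths E→19/2, L→19/2; new cluster EL
  updated: d(EL,IVX)=68/3, d(EL,Q)=26
step 4: merge (EL,IVX) at d=68/3; branch lengths EL→11/6, IVX→17/6; new cluster EILVX
  updated: d(EILVX,Q)=124/5
step 5: merge (EILVX,Q) at d=124/5; branch lengths EILVX→16/15, Q→62/5; new cluster EILQVX
final tree: (((E:19/2,L:19/2):11/6,((I:9/2,X:9/2):4,V:17/2):17/6):16/15,Q:62/5)
total length: 1759/30

1759/30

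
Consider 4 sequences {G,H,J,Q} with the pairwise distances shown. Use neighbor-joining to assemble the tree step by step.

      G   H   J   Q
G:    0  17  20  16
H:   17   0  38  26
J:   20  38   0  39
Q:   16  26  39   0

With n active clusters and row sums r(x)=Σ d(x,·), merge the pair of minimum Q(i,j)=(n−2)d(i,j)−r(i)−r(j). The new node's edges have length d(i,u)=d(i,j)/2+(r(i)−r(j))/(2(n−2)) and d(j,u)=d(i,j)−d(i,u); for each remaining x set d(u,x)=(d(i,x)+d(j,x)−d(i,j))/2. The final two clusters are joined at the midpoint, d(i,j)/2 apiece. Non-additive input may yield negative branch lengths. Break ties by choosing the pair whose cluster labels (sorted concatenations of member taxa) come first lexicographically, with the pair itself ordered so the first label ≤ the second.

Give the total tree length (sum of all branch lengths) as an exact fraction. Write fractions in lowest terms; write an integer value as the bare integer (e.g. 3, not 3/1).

1. join G+J (d=20, Q=-110) ⇒ GJ; edges |G|=-1, |J|=21
  updated: d(GJ,H)=35/2, d(GJ,Q)=35/2
2. join GJ+H (d=35/2, Q=-61) ⇒ GHJ; edges |GJ|=9/2, |H|=13
  updated: d(GHJ,Q)=13
3. join GHJ+Q (d=13) ⇒ GHJQ; edges |GHJ|=13/2, |Q|=13/2
final tree: (((G:-1,J:21):9/2,H:13):13/2,Q:13/2)
total length: 101/2

101/2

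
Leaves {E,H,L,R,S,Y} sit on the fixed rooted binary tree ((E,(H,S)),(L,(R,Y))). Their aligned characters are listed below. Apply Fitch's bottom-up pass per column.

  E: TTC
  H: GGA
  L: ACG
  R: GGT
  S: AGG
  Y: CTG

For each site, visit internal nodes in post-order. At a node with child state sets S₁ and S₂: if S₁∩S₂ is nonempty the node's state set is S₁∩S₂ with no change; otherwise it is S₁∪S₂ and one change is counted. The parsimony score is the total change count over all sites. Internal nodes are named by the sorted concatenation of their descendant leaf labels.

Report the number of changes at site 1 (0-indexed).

[col 0] HS: children H:{G}, S:{A} ∪→ {A,G}; cost 1
[col 0] EHS: children E:{T}, HS:{A,G} ∪→ {A,G,T}; cost 1
[col 0] RY: children R:{G}, Y:{C} ∪→ {C,G}; cost 1
[col 0] LRY: children L:{A}, RY:{C,G} ∪→ {A,C,G}; cost 1
[col 0] EHLRSY: children EHS:{A,G,T}, LRY:{A,C,G} ∩→ {A,G}; cost 0
[col 1] HS: children H:{G}, S:{G} ∩→ {G}; cost 0
[col 1] EHS: children E:{T}, HS:{G} ∪→ {G,T}; cost 1
[col 1] RY: children R:{G}, Y:{T} ∪→ {G,T}; cost 1
[col 1] LRY: children L:{C}, RY:{G,T} ∪→ {C,G,T}; cost 1
[col 1] EHLRSY: children EHS:{G,T}, LRY:{C,G,T} ∩→ {G,T}; cost 0
[col 2] HS: children H:{A}, S:{G} ∪→ {A,G}; cost 1
[col 2] EHS: children E:{C}, HS:{A,G} ∪→ {A,C,G}; cost 1
[col 2] RY: children R:{T}, Y:{G} ∪→ {G,T}; cost 1
[col 2] LRY: children L:{G}, RY:{G,T} ∩→ {G}; cost 0
[col 2] EHLRSY: children EHS:{A,C,G}, LRY:{G} ∩→ {G}; cost 0
per-site changes: [4, 3, 3]; total = 10

3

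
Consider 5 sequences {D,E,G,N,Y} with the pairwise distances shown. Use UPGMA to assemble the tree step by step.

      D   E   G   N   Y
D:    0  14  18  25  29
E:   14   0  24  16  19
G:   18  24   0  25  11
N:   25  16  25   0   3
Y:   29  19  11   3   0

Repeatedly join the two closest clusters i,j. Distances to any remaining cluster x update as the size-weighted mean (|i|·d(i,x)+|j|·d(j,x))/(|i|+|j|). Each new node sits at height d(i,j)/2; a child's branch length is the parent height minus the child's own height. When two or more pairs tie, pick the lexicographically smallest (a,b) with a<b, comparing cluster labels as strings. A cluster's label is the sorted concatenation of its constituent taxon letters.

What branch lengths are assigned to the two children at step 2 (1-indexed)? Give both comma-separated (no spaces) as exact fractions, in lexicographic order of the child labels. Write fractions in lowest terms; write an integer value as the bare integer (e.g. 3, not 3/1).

7,7

step 1: merge (N,Y) at d=3; branch lengths N→3/2, Y→3/2; new cluster NY
  updated: d(D,NY)=27, d(E,NY)=35/2, d(G,NY)=18
step 2: merge (D,E) at d=14; branch lengths D→7, E→7; new cluster DE
  updated: d(DE,G)=21, d(DE,NY)=89/4
step 3: merge (G,NY) at d=18; branch lengths G→9, NY→15/2; new cluster GNY
  updated: d(DE,GNY)=131/6
step 4: merge (DE,GNY) at d=131/6; branch lengths DE→47/12, GNY→23/12; new cluster DEGNY
final tree: ((D:7,E:7):47/12,(G:9,(N:3/2,Y:3/2):15/2):23/12)
total length: 118/3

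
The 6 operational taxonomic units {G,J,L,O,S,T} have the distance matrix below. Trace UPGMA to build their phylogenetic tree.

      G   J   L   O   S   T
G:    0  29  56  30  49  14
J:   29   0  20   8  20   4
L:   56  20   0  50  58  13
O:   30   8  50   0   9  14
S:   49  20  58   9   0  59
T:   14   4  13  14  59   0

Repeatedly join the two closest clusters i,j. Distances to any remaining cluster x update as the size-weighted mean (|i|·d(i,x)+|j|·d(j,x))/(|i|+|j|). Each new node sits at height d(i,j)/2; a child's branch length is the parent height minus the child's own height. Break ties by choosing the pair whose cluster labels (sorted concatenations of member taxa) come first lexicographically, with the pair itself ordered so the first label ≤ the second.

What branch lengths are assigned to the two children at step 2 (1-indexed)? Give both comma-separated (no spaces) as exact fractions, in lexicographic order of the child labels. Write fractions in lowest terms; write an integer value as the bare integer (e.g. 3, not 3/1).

9/2,9/2

step 1: merge (J,T) at d=4; branch lengths J→2, T→2; new cluster JT
  updated: d(G,JT)=43/2, d(JT,L)=33/2, d(JT,O)=11, d(JT,S)=79/2
step 2: merge (O,S) at d=9; branch lengths O→9/2, S→9/2; new cluster OS
  updated: d(G,OS)=79/2, d(JT,OS)=101/4, d(L,OS)=54
step 3: merge (JT,L) at d=33/2; branch lengths JT→25/4, L→33/4; new cluster JLT
  updated: d(G,JLT)=33, d(JLT,OS)=209/6
step 4: merge (G,JLT) at d=33; branch lengths G→33/2, JLT→33/4; new cluster GJLT
  updated: d(GJLT,OS)=36
step 5: merge (GJLT,OS) at d=36; branch lengths GJLT→3/2, OS→27/2; new cluster GJLOST
final tree: ((G:33/2,((J:2,T:2):25/4,L:33/4):33/4):3/2,(O:9/2,S:9/2):27/2)
total length: 269/4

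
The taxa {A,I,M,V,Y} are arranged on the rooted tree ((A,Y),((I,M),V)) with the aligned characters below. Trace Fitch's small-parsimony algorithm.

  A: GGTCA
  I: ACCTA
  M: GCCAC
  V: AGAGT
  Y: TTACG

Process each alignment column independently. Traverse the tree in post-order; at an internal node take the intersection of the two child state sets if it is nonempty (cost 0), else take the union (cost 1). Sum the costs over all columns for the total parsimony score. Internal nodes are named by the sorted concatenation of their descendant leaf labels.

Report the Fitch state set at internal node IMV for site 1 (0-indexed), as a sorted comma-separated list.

C,G

AY@0: {G} ∪ {T} = {G,T} (union, +1)
IM@0: {A} ∪ {G} = {A,G} (union, +1)
IMV@0: {A,G} ∩ {A} = {A} (intersection, +0)
AIMVY@0: {G,T} ∪ {A} = {A,G,T} (union, +1)
AY@1: {G} ∪ {T} = {G,T} (union, +1)
IM@1: {C} ∩ {C} = {C} (intersection, +0)
IMV@1: {C} ∪ {G} = {C,G} (union, +1)
AIMVY@1: {G,T} ∩ {C,G} = {G} (intersection, +0)
AY@2: {T} ∪ {A} = {A,T} (union, +1)
IM@2: {C} ∩ {C} = {C} (intersection, +0)
IMV@2: {C} ∪ {A} = {A,C} (union, +1)
AIMVY@2: {A,T} ∩ {A,C} = {A} (intersection, +0)
AY@3: {C} ∩ {C} = {C} (intersection, +0)
IM@3: {T} ∪ {A} = {A,T} (union, +1)
IMV@3: {A,T} ∪ {G} = {A,G,T} (union, +1)
AIMVY@3: {C} ∪ {A,G,T} = {A,C,G,T} (union, +1)
AY@4: {A} ∪ {G} = {A,G} (union, +1)
IM@4: {A} ∪ {C} = {A,C} (union, +1)
IMV@4: {A,C} ∪ {T} = {A,C,T} (union, +1)
AIMVY@4: {A,G} ∩ {A,C,T} = {A} (intersection, +0)
per-site changes: [3, 2, 2, 3, 3]; total = 13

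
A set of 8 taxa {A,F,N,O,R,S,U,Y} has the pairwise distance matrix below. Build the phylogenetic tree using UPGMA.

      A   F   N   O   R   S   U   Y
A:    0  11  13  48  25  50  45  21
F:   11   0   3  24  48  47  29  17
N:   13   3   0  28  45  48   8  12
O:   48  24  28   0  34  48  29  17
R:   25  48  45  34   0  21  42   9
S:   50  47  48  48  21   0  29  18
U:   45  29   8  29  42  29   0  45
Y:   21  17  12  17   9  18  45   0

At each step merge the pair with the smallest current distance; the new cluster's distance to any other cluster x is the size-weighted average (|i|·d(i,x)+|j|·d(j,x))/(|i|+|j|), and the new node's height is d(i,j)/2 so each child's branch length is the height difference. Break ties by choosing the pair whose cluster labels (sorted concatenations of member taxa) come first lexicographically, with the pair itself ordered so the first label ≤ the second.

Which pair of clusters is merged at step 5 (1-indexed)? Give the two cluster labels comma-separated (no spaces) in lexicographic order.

AFN,U

step 1: merge (F,N) at d=3; branch lengths F→3/2, N→3/2; new cluster FN
  updated: d(A,FN)=12, d(FN,O)=26, d(FN,R)=93/2, d(FN,S)=95/2, d(FN,U)=37/2, d(FN,Y)=29/2
step 2: merge (R,Y) at d=9; branch lengths R→9/2, Y→9/2; new cluster RY
  updated: d(A,RY)=23, d(FN,RY)=61/2, d(O,RY)=51/2, d(RY,S)=39/2, d(RY,U)=87/2
step 3: merge (A,FN) at d=12; branch lengths A→6, FN→9/2; new cluster AFN
  updated: d(AFN,O)=100/3, d(AFN,RY)=28, d(AFN,S)=145/3, d(AFN,U)=82/3
step 4: merge (RY,S) at d=39/2; branch lengths RY→21/4, S→39/4; new cluster RSY
  updated: d(AFN,RSY)=313/9, d(O,RSY)=33, d(RSY,U)=116/3
step 5: merge (AFN,U) at d=82/3; branch lengths AFN→23/3, U→41/3; new cluster AFNU
  updated: d(AFNU,O)=129/4, d(AFNU,RSY)=143/4
step 6: merge (AFNU,O) at d=129/4; branch lengths AFNU→59/24, O→129/8; new cluster AFNOU
  updated: d(AFNOU,RSY)=176/5
step 7: merge (AFNOU,RSY) at d=176/5; branch lengths AFNOU→59/40, RSY→157/20; new cluster AFNORSUY
final tree: ((((A:6,(F:3/2,N:3/2):9/2):23/3,U:41/3):59/24,O:129/8):59/40,((R:9/2,Y:9/2):21/4,S:39/4):157/20)
total length: 10409/120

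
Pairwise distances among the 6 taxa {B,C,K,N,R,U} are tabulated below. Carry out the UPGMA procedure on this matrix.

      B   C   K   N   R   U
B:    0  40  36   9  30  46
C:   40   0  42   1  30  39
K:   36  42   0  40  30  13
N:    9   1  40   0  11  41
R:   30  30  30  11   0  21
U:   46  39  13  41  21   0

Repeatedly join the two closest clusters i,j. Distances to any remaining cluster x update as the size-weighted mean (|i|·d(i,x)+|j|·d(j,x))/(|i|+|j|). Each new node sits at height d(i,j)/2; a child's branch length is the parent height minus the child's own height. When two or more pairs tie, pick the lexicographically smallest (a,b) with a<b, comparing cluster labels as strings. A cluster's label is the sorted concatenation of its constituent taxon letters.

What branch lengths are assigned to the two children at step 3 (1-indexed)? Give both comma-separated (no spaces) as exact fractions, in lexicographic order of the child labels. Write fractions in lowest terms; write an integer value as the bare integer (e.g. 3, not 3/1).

39/4,41/4

1. join C+N (d=1) ⇒ CN; edges |C|=1/2, |N|=1/2
  updated: d(B,CN)=49/2, d(CN,K)=41, d(CN,R)=41/2, d(CN,U)=40
2. join K+U (d=13) ⇒ KU; edges |K|=13/2, |U|=13/2
  updated: d(B,KU)=41, d(CN,KU)=81/2, d(KU,R)=51/2
3. join CN+R (d=41/2) ⇒ CNR; edges |CN|=39/4, |R|=41/4
  updated: d(B,CNR)=79/3, d(CNR,KU)=71/2
4. join B+CNR (d=79/3) ⇒ BCNR; edges |B|=79/6, |CNR|=35/12
  updated: d(BCNR,KU)=295/8
5. join BCNR+KU (d=295/8) ⇒ BCKNRU; edges |BCNR|=253/48, |KU|=191/16
final tree: ((B:79/6,((C:1/2,N:1/2):39/4,R:41/4):35/12):253/48,(K:13/2,U:13/2):191/16)
total length: 1615/24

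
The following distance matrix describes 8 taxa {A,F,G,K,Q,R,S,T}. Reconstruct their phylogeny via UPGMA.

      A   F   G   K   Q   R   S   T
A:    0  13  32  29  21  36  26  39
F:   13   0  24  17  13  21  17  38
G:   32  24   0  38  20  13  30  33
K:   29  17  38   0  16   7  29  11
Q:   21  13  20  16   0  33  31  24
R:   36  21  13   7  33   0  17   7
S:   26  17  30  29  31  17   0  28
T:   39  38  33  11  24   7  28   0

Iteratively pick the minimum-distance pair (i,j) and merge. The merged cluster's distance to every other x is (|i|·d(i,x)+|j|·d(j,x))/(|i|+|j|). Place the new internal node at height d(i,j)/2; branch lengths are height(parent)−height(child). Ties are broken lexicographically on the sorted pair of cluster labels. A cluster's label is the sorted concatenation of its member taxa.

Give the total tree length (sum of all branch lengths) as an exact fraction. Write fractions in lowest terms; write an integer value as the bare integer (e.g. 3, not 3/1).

4559/60

step 1: merge (K,R) at d=7; branch lengths K→7/2, R→7/2; new cluster KR
  updated: d(A,KR)=65/2, d(F,KR)=19, d(G,KR)=51/2, d(KR,Q)=49/2, d(KR,S)=23, d(KR,T)=9
step 2: merge (KR,T) at d=9; branch lengths KR→1, T→9/2; new cluster KRT
  updated: d(A,KRT)=104/3, d(F,KRT)=76/3, d(G,KRT)=28, d(KRT,Q)=73/3, d(KRT,S)=74/3
step 3: merge (A,F) at d=13; branch lengths A→13/2, F→13/2; new cluster AF
  updated: d(AF,G)=28, d(AF,KRT)=30, d(AF,Q)=17, d(AF,S)=43/2
step 4: merge (AF,Q) at d=17; branch lengths AF→2, Q→17/2; new cluster AFQ
  updated: d(AFQ,G)=76/3, d(AFQ,KRT)=253/9, d(AFQ,S)=74/3
step 5: merge (AFQ,S) at d=74/3; branch lengths AFQ→23/6, S→37/3; new cluster AFQS
  updated: d(AFQS,G)=53/2, d(AFQS,KRT)=109/4
step 6: merge (AFQS,G) at d=53/2; branch lengths AFQS→11/12, G→53/4; new cluster AFGQS
  updated: d(AFGQS,KRT)=137/5
step 7: merge (AFGQS,KRT) at d=137/5; branch lengths AFGQS→9/20, KRT→46/5; new cluster AFGKQRST
final tree: (((((A:13/2,F:13/2):2,Q:17/2):23/6,S:37/3):11/12,G:53/4):9/20,((K:7/2,R:7/2):1,T:9/2):46/5)
total length: 4559/60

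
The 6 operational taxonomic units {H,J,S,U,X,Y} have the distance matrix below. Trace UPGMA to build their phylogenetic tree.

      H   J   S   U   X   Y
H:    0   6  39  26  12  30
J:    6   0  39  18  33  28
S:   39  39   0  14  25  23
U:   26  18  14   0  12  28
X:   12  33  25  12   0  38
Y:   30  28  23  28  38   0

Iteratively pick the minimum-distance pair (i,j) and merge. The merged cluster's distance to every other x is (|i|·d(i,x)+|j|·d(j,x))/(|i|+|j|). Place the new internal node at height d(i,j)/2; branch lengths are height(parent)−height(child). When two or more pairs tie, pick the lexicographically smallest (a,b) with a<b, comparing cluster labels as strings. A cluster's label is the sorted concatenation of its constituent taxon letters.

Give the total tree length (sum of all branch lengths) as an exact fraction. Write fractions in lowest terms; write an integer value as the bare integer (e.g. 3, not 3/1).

iteration 1: select H,J (d=6); attach at lengths (3, 3); label the merged cluster HJ
  updated: d(HJ,S)=39, d(HJ,U)=22, d(HJ,X)=45/2, d(HJ,Y)=29
iteration 2: select U,X (d=12); attach at lengths (6, 6); label the merged cluster UX
  updated: d(HJ,UX)=89/4, d(S,UX)=39/2, d(UX,Y)=33
iteration 3: select S,UX (d=39/2); attach at lengths (39/4, 15/4); label the merged cluster SUX
  updated: d(HJ,SUX)=167/6, d(SUX,Y)=89/3
iteration 4: select HJ,SUX (d=167/6); attach at lengths (131/12, 25/6); label the merged cluster HJSUX
  updated: d(HJSUX,Y)=147/5
iteration 5: select HJSUX,Y (d=147/5); attach at lengths (47/60, 147/10); label the merged cluster HJSUXY
final tree: (((H:3,J:3):131/12,(S:39/4,(U:6,X:6):15/4):25/6):47/60,Y:147/10)
total length: 931/15

931/15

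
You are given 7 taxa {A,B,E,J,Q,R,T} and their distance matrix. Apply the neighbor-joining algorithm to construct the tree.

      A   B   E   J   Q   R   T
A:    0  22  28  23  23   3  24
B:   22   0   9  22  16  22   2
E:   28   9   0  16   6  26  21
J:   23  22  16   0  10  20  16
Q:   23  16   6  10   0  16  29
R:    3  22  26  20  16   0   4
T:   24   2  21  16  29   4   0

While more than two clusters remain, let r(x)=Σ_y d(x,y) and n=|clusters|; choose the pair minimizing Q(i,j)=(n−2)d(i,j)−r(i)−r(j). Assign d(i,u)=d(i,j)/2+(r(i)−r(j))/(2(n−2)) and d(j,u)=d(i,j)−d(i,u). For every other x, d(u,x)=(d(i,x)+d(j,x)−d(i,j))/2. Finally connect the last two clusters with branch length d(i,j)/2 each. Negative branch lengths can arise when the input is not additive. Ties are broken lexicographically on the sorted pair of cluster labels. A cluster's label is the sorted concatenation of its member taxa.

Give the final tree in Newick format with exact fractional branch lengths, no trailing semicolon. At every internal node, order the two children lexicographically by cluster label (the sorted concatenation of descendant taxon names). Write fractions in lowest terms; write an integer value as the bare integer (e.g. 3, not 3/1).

iteration 1: select A,R (d=3, Q=-199); attach at lengths (47/10, -17/10); label the merged cluster AR
  updated: d(AR,B)=41/2, d(AR,E)=51/2, d(AR,J)=20, d(AR,Q)=18, d(AR,T)=25/2
iteration 2: select B,T (d=2, Q=-142); attach at lengths (-3/8, 19/8); label the merged cluster BT
  updated: d(AR,BT)=31/2, d(BT,E)=14, d(BT,J)=18, d(BT,Q)=43/2
iteration 3: select AR,BT (d=31/2, Q=-203/2); attach at lengths (113/12, 73/12); label the merged cluster ABRT
  updated: d(ABRT,E)=12, d(ABRT,J)=45/4, d(ABRT,Q)=12
iteration 4: select ABRT,J (d=45/4, Q=-50); attach at lengths (41/8, 49/8); label the merged cluster ABJRT
  updated: d(ABJRT,E)=67/8, d(ABJRT,Q)=43/8
iteration 5: select ABJRT,E (d=67/8, Q=-79/4); attach at lengths (31/8, 9/2); label the merged cluster ABEJRT
  updated: d(ABEJRT,Q)=3/2
iteration 6: select ABEJRT,Q (d=3/2); attach at lengths (3/4, 3/4); label the merged cluster ABEJQRT
final tree: (((((A:47/10,R:-17/10):113/12,(B:-3/8,T:19/8):73/12):41/8,J:49/8):31/8,E:9/2):3/4,Q:3/4)
total length: 333/8

(((((A:47/10,R:-17/10):113/12,(B:-3/8,T:19/8):73/12):41/8,J:49/8):31/8,E:9/2):3/4,Q:3/4)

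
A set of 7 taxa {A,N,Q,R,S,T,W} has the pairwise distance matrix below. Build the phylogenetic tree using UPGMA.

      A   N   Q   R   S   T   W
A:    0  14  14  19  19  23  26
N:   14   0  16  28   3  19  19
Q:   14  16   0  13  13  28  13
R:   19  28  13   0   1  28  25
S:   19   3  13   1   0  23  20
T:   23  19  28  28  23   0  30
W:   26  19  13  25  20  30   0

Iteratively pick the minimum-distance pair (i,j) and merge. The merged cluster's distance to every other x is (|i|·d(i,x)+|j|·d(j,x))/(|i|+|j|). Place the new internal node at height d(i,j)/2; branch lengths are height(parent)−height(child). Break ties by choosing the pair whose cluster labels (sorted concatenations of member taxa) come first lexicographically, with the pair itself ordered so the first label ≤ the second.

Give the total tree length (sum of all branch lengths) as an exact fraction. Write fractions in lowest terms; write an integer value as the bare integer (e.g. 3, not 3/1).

iteration 1: select R,S (d=1); attach at lengths (1/2, 1/2); label the merged cluster RS
  updated: d(A,RS)=19, d(N,RS)=31/2, d(Q,RS)=13, d(RS,T)=51/2, d(RS,W)=45/2
iteration 2: select Q,RS (d=13); attach at lengths (13/2, 6); label the merged cluster QRS
  updated: d(A,QRS)=52/3, d(N,QRS)=47/3, d(QRS,T)=79/3, d(QRS,W)=58/3
iteration 3: select A,N (d=14); attach at lengths (7, 7); label the merged cluster AN
  updated: d(AN,QRS)=33/2, d(AN,T)=21, d(AN,W)=45/2
iteration 4: select AN,QRS (d=33/2); attach at lengths (5/4, 7/4); label the merged cluster ANQRS
  updated: d(ANQRS,T)=121/5, d(ANQRS,W)=103/5
iteration 5: select ANQRS,W (d=103/5); attach at lengths (41/20, 103/10); label the merged cluster ANQRSW
  updated: d(ANQRSW,T)=151/6
iteration 6: select ANQRSW,T (d=151/6); attach at lengths (137/60, 151/12); label the merged cluster ANQRSTW
final tree: ((((A:7,N:7):5/4,(Q:13/2,(R:1/2,S:1/2):6):7/4):41/20,W:103/10):137/60,T:151/12)
total length: 3463/60

3463/60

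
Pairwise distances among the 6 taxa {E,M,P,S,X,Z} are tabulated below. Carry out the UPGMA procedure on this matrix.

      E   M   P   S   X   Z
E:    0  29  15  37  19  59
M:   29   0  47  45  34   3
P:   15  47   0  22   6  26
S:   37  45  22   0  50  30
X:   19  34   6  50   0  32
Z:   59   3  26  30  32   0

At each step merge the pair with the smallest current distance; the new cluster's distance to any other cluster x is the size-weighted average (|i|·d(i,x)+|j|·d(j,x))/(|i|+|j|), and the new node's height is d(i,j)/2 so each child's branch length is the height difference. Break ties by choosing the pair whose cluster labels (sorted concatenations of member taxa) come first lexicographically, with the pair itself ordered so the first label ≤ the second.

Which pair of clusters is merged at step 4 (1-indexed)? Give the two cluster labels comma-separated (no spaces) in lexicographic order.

1. join M+Z (d=3) ⇒ MZ; edges |M|=3/2, |Z|=3/2
  updated: d(E,MZ)=44, d(MZ,P)=73/2, d(MZ,S)=75/2, d(MZ,X)=33
2. join P+X (d=6) ⇒ PX; edges |P|=3, |X|=3
  updated: d(E,PX)=17, d(MZ,PX)=139/4, d(PX,S)=36
3. join E+PX (d=17) ⇒ EPX; edges |E|=17/2, |PX|=11/2
  updated: d(EPX,MZ)=227/6, d(EPX,S)=109/3
4. join EPX+S (d=109/3) ⇒ EPSX; edges |EPX|=29/3, |S|=109/6
  updated: d(EPSX,MZ)=151/4
5. join EPSX+MZ (d=151/4) ⇒ EMPSXZ; edges |EPSX|=17/24, |MZ|=139/8
final tree: (((E:17/2,(P:3,X:3):11/2):29/3,S:109/6):17/24,(M:3/2,Z:3/2):139/8)
total length: 827/12

EPX,S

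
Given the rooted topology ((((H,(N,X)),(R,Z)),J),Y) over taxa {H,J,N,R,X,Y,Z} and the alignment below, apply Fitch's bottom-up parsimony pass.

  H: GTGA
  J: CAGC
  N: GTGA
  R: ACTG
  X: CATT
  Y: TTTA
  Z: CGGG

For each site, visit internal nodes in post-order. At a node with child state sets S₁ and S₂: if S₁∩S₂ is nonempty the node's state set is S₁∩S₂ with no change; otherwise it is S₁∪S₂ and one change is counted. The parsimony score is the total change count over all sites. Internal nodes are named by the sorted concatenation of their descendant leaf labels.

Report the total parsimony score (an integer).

14

NX@0: {G} ∪ {C} = {C,G} (union, +1)
HNX@0: {G} ∩ {C,G} = {G} (intersection, +0)
RZ@0: {A} ∪ {C} = {A,C} (union, +1)
HNRXZ@0: {G} ∪ {A,C} = {A,C,G} (union, +1)
HJNRXZ@0: {A,C,G} ∩ {C} = {C} (intersection, +0)
HJNRXYZ@0: {C} ∪ {T} = {C,T} (union, +1)
NX@1: {T} ∪ {A} = {A,T} (union, +1)
HNX@1: {T} ∩ {A,T} = {T} (intersection, +0)
RZ@1: {C} ∪ {G} = {C,G} (union, +1)
HNRXZ@1: {T} ∪ {C,G} = {C,G,T} (union, +1)
HJNRXZ@1: {C,G,T} ∪ {A} = {A,C,G,T} (union, +1)
HJNRXYZ@1: {A,C,G,T} ∩ {T} = {T} (intersection, +0)
NX@2: {G} ∪ {T} = {G,T} (union, +1)
HNX@2: {G} ∩ {G,T} = {G} (intersection, +0)
RZ@2: {T} ∪ {G} = {G,T} (union, +1)
HNRXZ@2: {G} ∩ {G,T} = {G} (intersection, +0)
HJNRXZ@2: {G} ∩ {G} = {G} (intersection, +0)
HJNRXYZ@2: {G} ∪ {T} = {G,T} (union, +1)
NX@3: {A} ∪ {T} = {A,T} (union, +1)
HNX@3: {A} ∩ {A,T} = {A} (intersection, +0)
RZ@3: {G} ∩ {G} = {G} (intersection, +0)
HNRXZ@3: {A} ∪ {G} = {A,G} (union, +1)
HJNRXZ@3: {A,G} ∪ {C} = {A,C,G} (union, +1)
HJNRXYZ@3: {A,C,G} ∩ {A} = {A} (intersection, +0)
per-site changes: [4, 4, 3, 3]; total = 14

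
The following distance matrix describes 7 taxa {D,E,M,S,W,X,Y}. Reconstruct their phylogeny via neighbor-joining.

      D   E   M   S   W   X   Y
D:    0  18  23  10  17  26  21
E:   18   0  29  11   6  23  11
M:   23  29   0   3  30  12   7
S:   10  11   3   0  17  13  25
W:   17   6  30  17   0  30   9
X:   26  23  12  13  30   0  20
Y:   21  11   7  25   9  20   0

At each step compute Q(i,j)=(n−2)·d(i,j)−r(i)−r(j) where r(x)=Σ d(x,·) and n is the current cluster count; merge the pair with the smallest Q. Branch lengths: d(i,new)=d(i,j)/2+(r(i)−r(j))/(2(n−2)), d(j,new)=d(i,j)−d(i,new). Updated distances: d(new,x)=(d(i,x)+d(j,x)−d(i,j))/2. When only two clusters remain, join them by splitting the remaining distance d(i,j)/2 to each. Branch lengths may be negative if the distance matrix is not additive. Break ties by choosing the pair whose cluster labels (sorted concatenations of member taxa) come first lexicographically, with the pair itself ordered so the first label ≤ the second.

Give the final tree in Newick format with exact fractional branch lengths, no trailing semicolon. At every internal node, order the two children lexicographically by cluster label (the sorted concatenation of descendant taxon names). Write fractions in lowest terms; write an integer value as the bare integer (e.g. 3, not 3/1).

((((D:223/24,((E:19/10,W:41/10):61/16,Y:51/16):119/24):81/16,S:1/16):31/16,M:5/2):19/4,X:19/4)

iteration 1: select E,W (d=6, Q=-177); attach at lengths (19/10, 41/10); label the merged cluster EW
  updated: d(D,EW)=29/2, d(EW,M)=53/2, d(EW,S)=11, d(EW,X)=47/2, d(EW,Y)=7
iteration 2: select EW,Y (d=7, Q=-269/2); attach at lengths (61/16, 51/16); label the merged cluster EWY
  updated: d(D,EWY)=57/4, d(EWY,M)=53/4, d(EWY,S)=29/2, d(EWY,X)=73/4
iteration 3: select D,EWY (d=57/4, Q=-363/4); attach at lengths (223/24, 119/24); label the merged cluster DEWY
  updated: d(DEWY,M)=11, d(DEWY,S)=41/8, d(DEWY,X)=15
iteration 4: select DEWY,S (d=41/8, Q=-42); attach at lengths (81/16, 1/16); label the merged cluster DESWY
  updated: d(DESWY,M)=71/16, d(DESWY,X)=183/16
iteration 5: select DESWY,M (d=71/16, Q=-223/8); attach at lengths (31/16, 5/2); label the merged cluster DEMSWY
  updated: d(DEMSWY,X)=19/2
iteration 6: select DEMSWY,X (d=19/2); attach at lengths (19/4, 19/4); label the merged cluster DEMSWXY
final tree: ((((D:223/24,((E:19/10,W:41/10):61/16,Y:51/16):119/24):81/16,S:1/16):31/16,M:5/2):19/4,X:19/4)
total length: 741/16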